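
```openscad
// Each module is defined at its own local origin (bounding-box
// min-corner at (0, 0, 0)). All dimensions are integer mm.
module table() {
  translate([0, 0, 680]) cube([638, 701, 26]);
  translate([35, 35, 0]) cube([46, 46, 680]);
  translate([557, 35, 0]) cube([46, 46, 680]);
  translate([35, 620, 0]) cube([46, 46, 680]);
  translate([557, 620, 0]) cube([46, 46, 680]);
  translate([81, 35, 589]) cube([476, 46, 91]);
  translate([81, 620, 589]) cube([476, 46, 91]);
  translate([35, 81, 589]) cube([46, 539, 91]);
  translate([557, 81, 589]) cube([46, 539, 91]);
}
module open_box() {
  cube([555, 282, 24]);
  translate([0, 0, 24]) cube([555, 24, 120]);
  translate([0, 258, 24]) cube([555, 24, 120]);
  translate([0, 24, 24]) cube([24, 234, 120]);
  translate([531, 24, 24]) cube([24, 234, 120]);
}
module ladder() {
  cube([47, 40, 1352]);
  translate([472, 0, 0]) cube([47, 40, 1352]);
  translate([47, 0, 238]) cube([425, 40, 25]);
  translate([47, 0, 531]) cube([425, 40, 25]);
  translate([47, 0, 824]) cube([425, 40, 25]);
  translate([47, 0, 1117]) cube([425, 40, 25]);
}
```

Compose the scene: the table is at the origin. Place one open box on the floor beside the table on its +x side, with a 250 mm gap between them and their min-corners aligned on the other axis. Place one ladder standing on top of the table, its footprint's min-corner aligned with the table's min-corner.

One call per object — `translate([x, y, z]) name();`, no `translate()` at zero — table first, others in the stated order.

table();
translate([888, 0, 0]) open_box();
translate([0, 0, 706]) ladder();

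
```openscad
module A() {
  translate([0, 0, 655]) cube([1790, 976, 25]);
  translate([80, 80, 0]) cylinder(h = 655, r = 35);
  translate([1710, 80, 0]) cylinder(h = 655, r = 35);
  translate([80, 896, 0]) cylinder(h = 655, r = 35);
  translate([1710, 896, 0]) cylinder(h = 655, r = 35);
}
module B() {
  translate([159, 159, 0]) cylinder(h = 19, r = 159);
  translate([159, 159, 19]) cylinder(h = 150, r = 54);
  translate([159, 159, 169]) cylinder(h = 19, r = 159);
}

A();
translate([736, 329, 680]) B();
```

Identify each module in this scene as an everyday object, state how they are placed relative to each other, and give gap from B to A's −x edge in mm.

A is a table. B is a spool. The spool is on top of the table, centred. The gap from the spool to the table's −x edge is 736 mm.

The spool's min-x is at 736; the table's min-x is 0; gap = 736 mm.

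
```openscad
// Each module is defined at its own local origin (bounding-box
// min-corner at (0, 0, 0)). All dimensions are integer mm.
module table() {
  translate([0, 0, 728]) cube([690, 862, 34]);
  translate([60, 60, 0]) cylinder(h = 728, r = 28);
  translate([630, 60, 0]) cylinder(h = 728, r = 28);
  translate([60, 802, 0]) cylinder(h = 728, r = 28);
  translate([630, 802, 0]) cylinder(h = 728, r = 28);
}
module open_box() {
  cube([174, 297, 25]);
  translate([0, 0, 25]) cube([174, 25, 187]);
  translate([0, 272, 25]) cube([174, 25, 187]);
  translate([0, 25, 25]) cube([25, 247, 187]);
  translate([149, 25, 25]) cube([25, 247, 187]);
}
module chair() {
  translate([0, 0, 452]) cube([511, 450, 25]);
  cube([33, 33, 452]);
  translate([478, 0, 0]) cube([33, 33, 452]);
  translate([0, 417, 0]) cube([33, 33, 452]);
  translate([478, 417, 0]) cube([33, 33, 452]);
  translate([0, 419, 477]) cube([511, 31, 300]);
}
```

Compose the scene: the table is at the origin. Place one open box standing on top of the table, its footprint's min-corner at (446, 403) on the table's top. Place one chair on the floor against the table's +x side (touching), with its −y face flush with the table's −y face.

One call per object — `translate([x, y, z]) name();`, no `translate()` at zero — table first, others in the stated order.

table();
translate([446, 403, 762]) open_box();
translate([690, 0, 0]) chair();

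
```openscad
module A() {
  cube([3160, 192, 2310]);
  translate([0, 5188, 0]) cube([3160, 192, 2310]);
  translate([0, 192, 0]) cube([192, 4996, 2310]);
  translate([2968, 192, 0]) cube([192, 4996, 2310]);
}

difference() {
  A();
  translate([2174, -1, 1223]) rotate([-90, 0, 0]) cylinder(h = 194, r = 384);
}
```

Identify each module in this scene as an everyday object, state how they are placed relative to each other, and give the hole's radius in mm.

A is a house frame. The house frame has a circular hole through its front wall. The hole's radius is 384 mm.

The subtracted cylinder has r = 384 mm.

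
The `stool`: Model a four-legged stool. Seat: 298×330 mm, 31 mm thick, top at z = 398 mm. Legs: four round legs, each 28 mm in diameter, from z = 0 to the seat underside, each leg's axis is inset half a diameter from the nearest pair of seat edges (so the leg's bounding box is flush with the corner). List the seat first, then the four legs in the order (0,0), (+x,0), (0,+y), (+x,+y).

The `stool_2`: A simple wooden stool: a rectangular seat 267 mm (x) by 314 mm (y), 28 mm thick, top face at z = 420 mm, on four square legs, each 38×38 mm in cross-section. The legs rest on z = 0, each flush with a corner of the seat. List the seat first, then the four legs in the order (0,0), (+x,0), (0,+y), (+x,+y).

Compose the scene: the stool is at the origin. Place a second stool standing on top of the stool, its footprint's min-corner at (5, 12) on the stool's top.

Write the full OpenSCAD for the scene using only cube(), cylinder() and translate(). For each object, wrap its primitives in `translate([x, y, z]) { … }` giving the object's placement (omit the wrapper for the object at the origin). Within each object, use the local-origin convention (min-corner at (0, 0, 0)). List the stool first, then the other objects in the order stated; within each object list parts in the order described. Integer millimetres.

translate([0, 0, 367]) cube([298, 330, 31]);
translate([14, 14, 0]) cylinder(h = 367, r = 14);
translate([284, 14, 0]) cylinder(h = 367, r = 14);
translate([14, 316, 0]) cylinder(h = 367, r = 14);
translate([284, 316, 0]) cylinder(h = 367, r = 14);
translate([5, 12, 398]) {
  translate([0, 0, 392]) cube([267, 314, 28]);
  cube([38, 38, 392]);
  translate([229, 0, 0]) cube([38, 38, 392]);
  translate([0, 276, 0]) cube([38, 38, 392]);
  translate([229, 276, 0]) cube([38, 38, 392]);
}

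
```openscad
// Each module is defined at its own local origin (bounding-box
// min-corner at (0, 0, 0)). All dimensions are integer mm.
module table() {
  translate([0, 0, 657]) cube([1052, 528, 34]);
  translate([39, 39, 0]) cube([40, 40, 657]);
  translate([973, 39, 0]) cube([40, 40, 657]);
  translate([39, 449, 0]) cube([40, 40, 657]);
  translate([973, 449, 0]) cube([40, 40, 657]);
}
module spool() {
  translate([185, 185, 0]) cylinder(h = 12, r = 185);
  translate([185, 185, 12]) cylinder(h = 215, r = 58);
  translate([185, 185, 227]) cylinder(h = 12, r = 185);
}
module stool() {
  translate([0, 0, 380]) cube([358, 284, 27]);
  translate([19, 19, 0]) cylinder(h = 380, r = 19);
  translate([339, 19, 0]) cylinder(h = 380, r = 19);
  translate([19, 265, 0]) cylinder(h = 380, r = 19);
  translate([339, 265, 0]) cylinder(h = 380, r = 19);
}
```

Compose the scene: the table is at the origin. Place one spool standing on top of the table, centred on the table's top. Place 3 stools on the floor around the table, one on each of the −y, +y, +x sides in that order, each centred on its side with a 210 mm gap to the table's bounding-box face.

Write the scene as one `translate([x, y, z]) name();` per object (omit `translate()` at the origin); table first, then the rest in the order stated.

table();
translate([341, 79, 691]) spool();
translate([347, -494, 0]) stool();
translate([347, 738, 0]) stool();
translate([1262, 122, 0]) stool();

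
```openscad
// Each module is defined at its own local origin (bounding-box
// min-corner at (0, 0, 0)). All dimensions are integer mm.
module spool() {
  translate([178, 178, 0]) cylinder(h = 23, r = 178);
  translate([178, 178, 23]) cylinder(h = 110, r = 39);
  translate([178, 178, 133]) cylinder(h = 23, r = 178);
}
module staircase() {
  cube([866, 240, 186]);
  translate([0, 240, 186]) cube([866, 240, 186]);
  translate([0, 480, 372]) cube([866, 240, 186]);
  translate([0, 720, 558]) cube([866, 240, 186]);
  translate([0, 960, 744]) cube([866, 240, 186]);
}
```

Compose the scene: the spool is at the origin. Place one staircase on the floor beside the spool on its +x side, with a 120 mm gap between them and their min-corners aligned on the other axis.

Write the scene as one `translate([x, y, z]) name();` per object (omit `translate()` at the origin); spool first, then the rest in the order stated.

spool();
translate([476, 0, 0]) staircase();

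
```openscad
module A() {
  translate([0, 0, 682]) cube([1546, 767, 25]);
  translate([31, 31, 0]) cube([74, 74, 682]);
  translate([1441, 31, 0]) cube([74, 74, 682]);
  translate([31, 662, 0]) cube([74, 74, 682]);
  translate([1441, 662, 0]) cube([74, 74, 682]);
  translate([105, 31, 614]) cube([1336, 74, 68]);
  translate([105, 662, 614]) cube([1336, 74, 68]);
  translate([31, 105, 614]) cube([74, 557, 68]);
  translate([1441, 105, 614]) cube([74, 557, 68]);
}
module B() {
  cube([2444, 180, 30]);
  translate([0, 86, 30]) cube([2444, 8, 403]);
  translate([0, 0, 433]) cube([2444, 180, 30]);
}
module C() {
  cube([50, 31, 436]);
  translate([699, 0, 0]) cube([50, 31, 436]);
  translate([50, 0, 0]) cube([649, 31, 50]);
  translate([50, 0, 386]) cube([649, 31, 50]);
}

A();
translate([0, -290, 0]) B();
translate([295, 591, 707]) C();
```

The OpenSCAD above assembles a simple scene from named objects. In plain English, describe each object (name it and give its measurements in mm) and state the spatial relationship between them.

A is a table: top 1546 mm (x) × 767 mm (y), 25 mm thick, upper face at z = 707 mm, on four 74×74 mm square legs, each inset 31 mm from the nearest pair of top edges, running from z = 0 to the bottom of the top. Four apron rails, 74 mm thick and 68 mm tall, run between adjacent legs with their top edges flush with the underside of the top and their outer faces flush with the legs' outer faces.

B is an I-beam lying along x, 2444 mm long. Overall section height 463 mm. Two flanges 180 mm wide (y) and 30 mm thick, one on the floor and one at the top; a web 8 mm thick runs between them, centred on the flange width.

C is a rectangular picture frame lying in the x–z plane (depth along y). The opening is 649 mm wide (x) by 336 mm tall (z), surrounded by a border 50 mm wide on all four sides. The frame is 31 mm deep and is made of two full-height vertical stiles with two horizontal rails fitted between them.

The I-beam is on the floor beside the table on its −y side. The picture frame is on top of the table.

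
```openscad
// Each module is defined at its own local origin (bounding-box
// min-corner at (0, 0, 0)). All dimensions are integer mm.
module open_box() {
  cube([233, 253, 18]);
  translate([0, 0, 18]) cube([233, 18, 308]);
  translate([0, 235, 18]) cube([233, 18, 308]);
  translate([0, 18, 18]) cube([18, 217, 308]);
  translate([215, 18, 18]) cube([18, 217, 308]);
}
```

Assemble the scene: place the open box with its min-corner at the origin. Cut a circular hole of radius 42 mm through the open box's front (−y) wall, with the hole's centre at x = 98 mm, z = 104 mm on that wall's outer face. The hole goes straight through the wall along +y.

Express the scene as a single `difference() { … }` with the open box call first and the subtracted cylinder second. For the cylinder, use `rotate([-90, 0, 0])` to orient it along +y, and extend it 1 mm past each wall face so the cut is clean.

difference() {
  open_box();
  translate([98, -1, 104]) rotate([-90, 0, 0]) cylinder(h = 20, r = 42);
}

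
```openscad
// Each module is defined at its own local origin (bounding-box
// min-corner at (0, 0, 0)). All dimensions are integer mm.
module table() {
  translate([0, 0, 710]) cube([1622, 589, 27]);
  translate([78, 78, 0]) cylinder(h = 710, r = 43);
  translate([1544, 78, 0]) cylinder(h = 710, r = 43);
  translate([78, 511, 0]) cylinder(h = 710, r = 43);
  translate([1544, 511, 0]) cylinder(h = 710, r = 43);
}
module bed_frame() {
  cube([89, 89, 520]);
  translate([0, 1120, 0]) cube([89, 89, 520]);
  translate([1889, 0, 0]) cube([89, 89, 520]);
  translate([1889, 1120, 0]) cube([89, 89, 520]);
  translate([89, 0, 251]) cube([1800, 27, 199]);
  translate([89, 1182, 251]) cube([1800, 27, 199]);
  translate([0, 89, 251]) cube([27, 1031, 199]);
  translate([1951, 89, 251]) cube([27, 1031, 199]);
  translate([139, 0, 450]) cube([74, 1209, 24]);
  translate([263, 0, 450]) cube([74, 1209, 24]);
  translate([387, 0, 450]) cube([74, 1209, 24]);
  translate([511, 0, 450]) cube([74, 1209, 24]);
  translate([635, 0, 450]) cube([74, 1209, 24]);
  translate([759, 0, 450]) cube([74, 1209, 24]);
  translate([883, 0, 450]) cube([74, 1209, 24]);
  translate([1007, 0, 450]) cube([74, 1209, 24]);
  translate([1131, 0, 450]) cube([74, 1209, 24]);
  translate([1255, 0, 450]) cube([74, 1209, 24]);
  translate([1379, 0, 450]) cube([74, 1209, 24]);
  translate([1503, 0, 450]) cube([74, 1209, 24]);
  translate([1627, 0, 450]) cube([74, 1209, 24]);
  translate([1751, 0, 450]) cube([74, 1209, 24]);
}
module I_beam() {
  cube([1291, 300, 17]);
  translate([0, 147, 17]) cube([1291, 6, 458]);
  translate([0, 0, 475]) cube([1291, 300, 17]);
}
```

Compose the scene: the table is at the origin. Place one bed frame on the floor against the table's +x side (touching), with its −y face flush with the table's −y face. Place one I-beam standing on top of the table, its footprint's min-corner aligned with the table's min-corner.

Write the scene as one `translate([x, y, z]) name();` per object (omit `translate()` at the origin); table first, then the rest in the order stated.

table();
translate([1622, 0, 0]) bed_frame();
translate([0, 0, 737]) I_beam();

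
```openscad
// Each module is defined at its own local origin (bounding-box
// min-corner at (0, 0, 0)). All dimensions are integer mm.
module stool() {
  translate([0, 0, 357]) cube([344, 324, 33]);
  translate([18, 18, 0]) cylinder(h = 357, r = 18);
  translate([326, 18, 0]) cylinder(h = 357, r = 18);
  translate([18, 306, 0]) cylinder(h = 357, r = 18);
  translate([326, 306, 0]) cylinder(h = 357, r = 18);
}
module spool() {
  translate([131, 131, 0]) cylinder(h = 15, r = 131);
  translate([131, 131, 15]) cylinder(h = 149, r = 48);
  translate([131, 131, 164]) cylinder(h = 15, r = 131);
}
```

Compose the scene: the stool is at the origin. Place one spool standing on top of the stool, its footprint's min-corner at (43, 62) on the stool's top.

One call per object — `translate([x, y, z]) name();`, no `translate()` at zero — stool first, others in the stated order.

stool();
translate([43, 62, 390]) spool();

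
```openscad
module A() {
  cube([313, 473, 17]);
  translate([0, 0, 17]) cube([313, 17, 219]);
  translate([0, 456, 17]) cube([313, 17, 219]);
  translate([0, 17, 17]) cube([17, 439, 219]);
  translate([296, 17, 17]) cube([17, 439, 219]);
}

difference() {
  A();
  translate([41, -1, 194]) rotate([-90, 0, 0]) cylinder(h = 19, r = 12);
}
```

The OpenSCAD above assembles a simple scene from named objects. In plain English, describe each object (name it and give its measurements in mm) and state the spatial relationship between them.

A is an open-topped rectangular box: outside dimensions 313×473×236 mm, with a uniform wall and base thickness of 17 mm. The base is a full 313×473 slab on the floor; four walls sit on top of the base. The front and back walls (the −y and +y sides) span the full width; the two side walls fit between them.

The open box has a circular hole of radius 12 mm through its front wall, centred at (x = 41, z = 194).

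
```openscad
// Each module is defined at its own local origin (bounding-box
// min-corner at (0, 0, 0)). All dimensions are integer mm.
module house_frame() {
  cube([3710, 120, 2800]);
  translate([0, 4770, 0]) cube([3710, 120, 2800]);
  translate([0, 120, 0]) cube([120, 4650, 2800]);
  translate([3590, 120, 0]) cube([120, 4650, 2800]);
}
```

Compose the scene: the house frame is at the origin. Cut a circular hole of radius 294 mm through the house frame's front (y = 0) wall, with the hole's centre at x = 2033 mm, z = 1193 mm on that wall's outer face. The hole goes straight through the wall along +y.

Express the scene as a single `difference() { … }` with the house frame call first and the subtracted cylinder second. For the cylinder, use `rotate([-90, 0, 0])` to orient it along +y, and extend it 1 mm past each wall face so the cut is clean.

difference() {
  house_frame();
  translate([2033, -1, 1193]) rotate([-90, 0, 0]) cylinder(h = 122, r = 294);
}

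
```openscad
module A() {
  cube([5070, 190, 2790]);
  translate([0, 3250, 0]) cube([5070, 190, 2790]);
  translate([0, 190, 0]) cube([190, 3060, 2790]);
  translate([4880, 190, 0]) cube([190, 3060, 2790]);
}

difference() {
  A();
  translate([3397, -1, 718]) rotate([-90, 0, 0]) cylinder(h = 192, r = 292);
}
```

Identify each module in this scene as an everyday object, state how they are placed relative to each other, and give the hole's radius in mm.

A is a house frame. The house frame has a circular hole through its front wall. The hole's radius is 292 mm.

The subtracted cylinder has r = 292 mm.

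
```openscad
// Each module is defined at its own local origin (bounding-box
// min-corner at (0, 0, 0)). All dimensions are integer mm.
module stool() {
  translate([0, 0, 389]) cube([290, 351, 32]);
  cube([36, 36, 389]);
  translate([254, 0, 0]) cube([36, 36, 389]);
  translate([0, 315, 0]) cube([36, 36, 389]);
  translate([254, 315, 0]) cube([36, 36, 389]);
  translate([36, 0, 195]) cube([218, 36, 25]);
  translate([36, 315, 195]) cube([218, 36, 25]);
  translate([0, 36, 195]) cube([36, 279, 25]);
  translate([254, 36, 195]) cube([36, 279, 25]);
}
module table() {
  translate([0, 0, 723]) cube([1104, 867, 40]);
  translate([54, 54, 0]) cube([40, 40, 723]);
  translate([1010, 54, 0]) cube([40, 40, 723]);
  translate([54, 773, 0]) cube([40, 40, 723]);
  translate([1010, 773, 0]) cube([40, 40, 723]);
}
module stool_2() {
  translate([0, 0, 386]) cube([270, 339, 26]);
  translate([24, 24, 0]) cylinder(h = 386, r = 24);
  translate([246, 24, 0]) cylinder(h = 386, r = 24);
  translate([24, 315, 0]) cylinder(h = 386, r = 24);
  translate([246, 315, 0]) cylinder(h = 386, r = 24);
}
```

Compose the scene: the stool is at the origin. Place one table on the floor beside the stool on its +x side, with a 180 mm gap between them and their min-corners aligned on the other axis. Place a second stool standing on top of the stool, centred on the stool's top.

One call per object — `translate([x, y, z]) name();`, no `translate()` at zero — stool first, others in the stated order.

stool();
translate([470, 0, 0]) table();
translate([10, 6, 421]) stool_2();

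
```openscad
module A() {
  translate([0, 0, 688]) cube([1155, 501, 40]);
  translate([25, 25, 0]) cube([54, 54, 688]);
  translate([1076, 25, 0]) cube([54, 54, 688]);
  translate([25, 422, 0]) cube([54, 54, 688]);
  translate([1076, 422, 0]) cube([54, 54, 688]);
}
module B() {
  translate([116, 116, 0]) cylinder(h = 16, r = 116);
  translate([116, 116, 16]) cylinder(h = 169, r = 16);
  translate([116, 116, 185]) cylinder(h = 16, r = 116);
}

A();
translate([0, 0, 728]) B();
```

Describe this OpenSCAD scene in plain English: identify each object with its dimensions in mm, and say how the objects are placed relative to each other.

A is a table with a 1155×501 mm rectangular top, 40 mm thick, top surface at z = 728 mm, supported by four 54×54 mm square legs, each inset 25 mm from the nearest pair of top edges, running from the floor.

B is a spool: two coaxial disc flanges of radius 116 mm and thickness 16 mm, joined by a core cylinder of radius 16 mm and height 169 mm. The lower flange rests on z = 0 and the three cylinders share a vertical axis.

The spool is on top of the table.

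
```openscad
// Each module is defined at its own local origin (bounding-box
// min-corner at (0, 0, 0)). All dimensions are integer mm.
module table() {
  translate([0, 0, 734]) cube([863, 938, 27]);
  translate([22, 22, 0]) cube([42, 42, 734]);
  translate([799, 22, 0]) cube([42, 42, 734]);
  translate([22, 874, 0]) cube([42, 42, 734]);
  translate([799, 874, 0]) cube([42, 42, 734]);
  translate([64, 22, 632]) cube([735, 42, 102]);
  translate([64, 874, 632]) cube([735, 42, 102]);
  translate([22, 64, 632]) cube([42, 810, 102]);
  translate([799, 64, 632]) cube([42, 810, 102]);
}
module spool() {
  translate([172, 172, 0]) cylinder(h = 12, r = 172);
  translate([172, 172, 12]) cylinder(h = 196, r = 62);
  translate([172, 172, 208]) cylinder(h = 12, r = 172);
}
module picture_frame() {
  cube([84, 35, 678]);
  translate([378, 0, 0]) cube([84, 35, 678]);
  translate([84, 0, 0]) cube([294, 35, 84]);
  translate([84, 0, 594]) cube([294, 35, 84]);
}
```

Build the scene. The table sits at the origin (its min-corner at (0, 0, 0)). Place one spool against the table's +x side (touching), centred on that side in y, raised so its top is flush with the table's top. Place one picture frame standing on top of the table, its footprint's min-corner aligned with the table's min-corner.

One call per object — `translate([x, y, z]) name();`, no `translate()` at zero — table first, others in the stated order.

table();
translate([863, 297, 541]) spool();
translate([0, 0, 761]) picture_frame();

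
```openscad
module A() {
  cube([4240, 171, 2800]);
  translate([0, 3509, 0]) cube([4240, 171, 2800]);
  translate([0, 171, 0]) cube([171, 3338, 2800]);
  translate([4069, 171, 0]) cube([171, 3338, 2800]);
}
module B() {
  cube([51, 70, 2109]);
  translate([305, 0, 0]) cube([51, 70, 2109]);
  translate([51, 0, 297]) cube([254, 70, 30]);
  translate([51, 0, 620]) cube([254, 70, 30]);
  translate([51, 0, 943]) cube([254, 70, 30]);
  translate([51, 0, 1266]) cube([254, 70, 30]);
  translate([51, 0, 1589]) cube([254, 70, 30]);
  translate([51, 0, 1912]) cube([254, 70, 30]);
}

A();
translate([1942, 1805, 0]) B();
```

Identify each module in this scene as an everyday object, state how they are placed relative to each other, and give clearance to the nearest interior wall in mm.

A is a house frame. B is a ladder. The ladder sits inside the house frame, centred. The clearance to the nearest interior wall is 1634 mm.

Clearances: x = 1771, y = 1634; minimum 1634 mm.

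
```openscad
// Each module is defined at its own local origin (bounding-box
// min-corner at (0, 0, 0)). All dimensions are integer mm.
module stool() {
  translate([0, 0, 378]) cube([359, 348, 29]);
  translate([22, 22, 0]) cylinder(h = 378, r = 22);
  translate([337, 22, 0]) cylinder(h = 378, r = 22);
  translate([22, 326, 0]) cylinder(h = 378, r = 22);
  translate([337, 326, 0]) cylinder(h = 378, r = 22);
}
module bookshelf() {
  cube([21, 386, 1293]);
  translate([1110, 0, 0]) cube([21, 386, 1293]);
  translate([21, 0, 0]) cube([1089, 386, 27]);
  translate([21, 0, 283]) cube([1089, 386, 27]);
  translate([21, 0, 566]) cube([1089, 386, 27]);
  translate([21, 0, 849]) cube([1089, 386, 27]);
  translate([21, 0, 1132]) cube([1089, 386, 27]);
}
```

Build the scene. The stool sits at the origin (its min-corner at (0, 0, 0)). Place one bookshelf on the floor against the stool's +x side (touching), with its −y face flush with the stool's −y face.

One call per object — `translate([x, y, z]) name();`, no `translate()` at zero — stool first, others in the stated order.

stool();
translate([359, 0, 0]) bookshelf();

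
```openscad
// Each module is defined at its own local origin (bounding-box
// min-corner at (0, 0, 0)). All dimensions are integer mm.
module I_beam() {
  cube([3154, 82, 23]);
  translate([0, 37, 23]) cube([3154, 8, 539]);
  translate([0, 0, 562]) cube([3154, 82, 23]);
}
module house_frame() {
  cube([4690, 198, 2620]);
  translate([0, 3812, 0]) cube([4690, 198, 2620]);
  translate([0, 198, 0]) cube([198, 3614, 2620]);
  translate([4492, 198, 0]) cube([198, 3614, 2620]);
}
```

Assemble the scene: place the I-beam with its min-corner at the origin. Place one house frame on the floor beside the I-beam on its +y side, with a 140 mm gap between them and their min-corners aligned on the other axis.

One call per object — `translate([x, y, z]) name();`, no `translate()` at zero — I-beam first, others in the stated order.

I_beam();
translate([0, 222, 0]) house_frame();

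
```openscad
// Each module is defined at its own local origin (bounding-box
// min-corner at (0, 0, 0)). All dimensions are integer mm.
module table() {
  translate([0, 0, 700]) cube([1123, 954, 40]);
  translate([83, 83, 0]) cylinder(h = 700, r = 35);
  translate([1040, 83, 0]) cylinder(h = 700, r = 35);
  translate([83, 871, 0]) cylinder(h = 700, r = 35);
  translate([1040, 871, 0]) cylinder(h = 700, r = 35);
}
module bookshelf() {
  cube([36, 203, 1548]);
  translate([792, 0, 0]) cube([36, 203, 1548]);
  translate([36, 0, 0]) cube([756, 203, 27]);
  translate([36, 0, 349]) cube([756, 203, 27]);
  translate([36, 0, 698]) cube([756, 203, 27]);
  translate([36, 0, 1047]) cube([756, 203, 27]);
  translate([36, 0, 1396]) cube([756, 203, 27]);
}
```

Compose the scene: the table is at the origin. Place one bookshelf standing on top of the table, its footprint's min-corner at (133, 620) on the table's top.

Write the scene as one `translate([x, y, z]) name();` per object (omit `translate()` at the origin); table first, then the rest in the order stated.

table();
translate([133, 620, 740]) bookshelf();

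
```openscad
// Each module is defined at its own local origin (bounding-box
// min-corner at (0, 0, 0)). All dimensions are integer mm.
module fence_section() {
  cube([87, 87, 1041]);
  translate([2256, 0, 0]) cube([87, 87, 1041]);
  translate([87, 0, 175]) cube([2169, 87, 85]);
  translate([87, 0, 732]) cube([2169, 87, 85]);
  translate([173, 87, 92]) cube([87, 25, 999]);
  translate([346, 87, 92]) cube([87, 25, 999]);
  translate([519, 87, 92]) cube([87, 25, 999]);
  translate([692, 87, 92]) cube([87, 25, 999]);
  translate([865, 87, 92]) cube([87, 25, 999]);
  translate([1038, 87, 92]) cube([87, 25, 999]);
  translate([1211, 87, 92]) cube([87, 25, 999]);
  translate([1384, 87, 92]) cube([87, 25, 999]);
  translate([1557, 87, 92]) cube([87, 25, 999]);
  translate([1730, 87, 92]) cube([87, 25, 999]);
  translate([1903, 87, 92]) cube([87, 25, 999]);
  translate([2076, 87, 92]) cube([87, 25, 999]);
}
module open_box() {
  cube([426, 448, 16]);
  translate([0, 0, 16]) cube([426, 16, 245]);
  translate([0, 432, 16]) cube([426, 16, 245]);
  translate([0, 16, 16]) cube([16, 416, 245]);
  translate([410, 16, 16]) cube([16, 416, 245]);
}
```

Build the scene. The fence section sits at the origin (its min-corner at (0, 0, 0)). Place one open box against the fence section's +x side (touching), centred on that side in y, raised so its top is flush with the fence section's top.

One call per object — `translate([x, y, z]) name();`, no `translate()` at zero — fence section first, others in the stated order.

fence_section();
translate([2343, -168, 830]) open_box();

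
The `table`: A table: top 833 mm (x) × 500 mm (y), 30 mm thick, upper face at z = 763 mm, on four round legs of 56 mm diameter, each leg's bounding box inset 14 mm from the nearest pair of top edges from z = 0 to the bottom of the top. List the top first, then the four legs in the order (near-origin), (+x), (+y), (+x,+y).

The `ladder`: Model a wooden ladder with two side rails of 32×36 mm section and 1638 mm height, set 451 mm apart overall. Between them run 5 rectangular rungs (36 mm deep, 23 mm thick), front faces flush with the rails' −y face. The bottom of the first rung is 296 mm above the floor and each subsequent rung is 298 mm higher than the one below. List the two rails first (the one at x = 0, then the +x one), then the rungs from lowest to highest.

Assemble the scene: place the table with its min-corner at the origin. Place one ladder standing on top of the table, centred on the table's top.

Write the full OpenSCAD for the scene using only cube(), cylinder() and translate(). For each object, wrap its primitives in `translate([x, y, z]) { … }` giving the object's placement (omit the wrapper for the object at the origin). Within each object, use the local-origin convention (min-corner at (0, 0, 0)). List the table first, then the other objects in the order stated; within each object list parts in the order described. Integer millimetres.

translate([0, 0, 733]) cube([833, 500, 30]);
translate([42, 42, 0]) cylinder(h = 733, r = 28);
translate([791, 42, 0]) cylinder(h = 733, r = 28);
translate([42, 458, 0]) cylinder(h = 733, r = 28);
translate([791, 458, 0]) cylinder(h = 733, r = 28);
translate([191, 232, 763]) {
  cube([32, 36, 1638]);
  translate([419, 0, 0]) cube([32, 36, 1638]);
  translate([32, 0, 296]) cube([387, 36, 23]);
  translate([32, 0, 594]) cube([387, 36, 23]);
  translate([32, 0, 892]) cube([387, 36, 23]);
  translate([32, 0, 1190]) cube([387, 36, 23]);
  translate([32, 0, 1488]) cube([387, 36, 23]);
}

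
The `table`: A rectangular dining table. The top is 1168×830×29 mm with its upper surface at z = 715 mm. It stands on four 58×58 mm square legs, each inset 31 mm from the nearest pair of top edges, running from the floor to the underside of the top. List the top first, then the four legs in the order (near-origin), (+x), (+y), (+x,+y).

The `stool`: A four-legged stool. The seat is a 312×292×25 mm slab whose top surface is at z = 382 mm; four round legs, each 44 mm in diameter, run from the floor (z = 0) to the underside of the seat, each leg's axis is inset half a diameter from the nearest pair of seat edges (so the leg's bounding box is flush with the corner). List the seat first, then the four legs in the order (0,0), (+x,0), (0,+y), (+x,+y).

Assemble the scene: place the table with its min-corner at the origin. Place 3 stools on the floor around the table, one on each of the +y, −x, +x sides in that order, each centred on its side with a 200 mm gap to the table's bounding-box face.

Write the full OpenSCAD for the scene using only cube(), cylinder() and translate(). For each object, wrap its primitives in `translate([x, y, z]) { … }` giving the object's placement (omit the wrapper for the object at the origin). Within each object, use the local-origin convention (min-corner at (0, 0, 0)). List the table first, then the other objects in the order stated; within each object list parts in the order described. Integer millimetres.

translate([0, 0, 686]) cube([1168, 830, 29]);
translate([31, 31, 0]) cube([58, 58, 686]);
translate([1079, 31, 0]) cube([58, 58, 686]);
translate([31, 741, 0]) cube([58, 58, 686]);
translate([1079, 741, 0]) cube([58, 58, 686]);
translate([428, 1030, 0]) {
  translate([0, 0, 357]) cube([312, 292, 25]);
  translate([22, 22, 0]) cylinder(h = 357, r = 22);
  translate([290, 22, 0]) cylinder(h = 357, r = 22);
  translate([22, 270, 0]) cylinder(h = 357, r = 22);
  translate([290, 270, 0]) cylinder(h = 357, r = 22);
}
translate([-512, 269, 0]) {
  translate([0, 0, 357]) cube([312, 292, 25]);
  translate([22, 22, 0]) cylinder(h = 357, r = 22);
  translate([290, 22, 0]) cylinder(h = 357, r = 22);
  translate([22, 270, 0]) cylinder(h = 357, r = 22);
  translate([290, 270, 0]) cylinder(h = 357, r = 22);
}
translate([1368, 269, 0]) {
  translate([0, 0, 357]) cube([312, 292, 25]);
  translate([22, 22, 0]) cylinder(h = 357, r = 22);
  translate([290, 22, 0]) cylinder(h = 357, r = 22);
  translate([22, 270, 0]) cylinder(h = 357, r = 22);
  translate([290, 270, 0]) cylinder(h = 357, r = 22);
}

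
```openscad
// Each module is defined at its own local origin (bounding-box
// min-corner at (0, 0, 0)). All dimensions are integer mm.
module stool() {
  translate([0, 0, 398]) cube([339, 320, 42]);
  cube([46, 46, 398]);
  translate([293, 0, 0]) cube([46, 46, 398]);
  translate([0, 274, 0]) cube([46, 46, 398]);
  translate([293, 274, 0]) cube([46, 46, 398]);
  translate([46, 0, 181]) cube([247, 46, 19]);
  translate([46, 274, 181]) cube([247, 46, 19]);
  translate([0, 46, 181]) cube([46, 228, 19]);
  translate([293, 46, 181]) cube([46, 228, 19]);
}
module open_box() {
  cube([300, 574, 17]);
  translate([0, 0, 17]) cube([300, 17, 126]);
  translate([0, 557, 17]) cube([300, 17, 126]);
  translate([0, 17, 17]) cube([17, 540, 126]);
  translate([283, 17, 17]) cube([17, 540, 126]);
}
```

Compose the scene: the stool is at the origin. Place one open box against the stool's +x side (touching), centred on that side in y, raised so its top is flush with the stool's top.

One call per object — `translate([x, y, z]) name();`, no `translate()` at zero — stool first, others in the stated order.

stool();
translate([339, -127, 297]) open_box();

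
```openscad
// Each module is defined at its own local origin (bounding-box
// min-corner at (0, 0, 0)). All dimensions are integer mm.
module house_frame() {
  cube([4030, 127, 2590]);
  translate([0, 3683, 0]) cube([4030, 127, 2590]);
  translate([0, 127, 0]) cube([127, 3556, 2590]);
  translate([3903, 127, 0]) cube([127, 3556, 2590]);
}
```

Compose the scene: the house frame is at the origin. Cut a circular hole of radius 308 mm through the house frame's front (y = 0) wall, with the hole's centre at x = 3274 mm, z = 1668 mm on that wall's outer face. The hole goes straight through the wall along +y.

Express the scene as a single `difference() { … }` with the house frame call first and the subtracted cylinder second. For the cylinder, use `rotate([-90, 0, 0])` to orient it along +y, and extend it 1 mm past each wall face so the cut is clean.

difference() {
  house_frame();
  translate([3274, -1, 1668]) rotate([-90, 0, 0]) cylinder(h = 129, r = 308);
}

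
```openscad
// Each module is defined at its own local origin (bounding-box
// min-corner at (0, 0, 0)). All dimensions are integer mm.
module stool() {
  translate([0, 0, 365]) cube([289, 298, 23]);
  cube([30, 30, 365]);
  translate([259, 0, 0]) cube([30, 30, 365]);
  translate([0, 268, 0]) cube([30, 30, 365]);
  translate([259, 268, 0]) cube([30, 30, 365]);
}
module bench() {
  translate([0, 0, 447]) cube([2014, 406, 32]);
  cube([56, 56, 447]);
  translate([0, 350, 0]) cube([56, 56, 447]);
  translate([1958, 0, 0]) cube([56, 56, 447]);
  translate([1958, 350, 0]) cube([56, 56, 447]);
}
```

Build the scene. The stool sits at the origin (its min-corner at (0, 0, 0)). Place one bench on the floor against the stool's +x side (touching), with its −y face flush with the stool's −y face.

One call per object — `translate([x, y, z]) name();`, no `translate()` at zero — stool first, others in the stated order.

stool();
translate([289, 0, 0]) bench();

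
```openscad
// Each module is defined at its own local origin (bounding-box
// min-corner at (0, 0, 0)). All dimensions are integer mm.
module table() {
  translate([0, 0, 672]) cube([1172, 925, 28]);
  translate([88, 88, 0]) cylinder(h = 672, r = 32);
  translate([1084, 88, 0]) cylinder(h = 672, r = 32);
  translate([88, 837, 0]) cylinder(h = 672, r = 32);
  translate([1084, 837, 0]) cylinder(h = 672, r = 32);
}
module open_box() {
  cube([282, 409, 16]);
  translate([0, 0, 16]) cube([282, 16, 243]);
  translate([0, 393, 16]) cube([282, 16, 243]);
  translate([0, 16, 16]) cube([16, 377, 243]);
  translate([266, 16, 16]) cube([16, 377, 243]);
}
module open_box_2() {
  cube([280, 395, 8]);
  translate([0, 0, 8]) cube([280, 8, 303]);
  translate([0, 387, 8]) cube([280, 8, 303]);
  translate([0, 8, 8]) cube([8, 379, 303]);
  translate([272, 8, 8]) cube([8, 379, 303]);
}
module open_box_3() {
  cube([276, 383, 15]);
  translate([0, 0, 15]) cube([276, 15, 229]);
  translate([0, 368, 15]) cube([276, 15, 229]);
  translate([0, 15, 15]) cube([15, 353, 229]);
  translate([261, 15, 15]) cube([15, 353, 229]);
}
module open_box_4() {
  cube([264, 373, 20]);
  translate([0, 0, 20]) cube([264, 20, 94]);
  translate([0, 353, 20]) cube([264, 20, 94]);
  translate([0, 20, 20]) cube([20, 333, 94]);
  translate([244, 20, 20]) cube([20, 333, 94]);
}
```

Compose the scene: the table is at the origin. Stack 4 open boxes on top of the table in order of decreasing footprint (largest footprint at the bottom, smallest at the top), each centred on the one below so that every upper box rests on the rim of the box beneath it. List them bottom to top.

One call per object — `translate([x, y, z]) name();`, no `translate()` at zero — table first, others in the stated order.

table();
translate([445, 258, 700]) open_box();
translate([446, 265, 959]) open_box_2();
translate([448, 271, 1270]) open_box_3();
translate([454, 276, 1514]) open_box_4();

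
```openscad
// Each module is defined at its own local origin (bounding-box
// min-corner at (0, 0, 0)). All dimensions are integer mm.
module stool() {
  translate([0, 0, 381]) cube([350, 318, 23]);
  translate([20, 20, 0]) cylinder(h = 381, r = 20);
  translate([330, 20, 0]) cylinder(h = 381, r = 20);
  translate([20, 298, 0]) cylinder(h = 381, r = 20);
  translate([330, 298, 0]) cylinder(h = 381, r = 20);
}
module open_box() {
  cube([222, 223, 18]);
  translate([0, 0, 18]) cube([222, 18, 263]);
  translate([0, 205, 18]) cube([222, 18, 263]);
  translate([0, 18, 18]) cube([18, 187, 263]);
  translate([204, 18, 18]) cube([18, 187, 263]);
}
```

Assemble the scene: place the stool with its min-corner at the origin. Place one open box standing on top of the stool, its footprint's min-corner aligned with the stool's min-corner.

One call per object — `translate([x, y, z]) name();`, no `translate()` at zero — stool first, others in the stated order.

stool();
translate([0, 0, 404]) open_box();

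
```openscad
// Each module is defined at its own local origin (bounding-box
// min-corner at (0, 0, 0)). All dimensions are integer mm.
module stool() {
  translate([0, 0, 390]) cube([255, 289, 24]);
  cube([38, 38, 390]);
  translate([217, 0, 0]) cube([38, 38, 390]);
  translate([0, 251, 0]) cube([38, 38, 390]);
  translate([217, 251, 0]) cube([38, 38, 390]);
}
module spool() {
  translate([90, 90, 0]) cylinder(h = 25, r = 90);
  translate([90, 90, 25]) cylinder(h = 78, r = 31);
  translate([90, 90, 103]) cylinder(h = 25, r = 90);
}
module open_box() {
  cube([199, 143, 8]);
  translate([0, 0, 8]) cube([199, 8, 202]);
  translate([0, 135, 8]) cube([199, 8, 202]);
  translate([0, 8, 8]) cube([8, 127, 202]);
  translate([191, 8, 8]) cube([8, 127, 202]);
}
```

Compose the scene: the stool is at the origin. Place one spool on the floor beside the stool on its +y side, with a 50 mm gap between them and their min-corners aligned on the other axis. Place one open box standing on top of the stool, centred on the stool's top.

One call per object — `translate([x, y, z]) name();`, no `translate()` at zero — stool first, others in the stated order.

stool();
translate([0, 339, 0]) spool();
translate([28, 73, 414]) open_box();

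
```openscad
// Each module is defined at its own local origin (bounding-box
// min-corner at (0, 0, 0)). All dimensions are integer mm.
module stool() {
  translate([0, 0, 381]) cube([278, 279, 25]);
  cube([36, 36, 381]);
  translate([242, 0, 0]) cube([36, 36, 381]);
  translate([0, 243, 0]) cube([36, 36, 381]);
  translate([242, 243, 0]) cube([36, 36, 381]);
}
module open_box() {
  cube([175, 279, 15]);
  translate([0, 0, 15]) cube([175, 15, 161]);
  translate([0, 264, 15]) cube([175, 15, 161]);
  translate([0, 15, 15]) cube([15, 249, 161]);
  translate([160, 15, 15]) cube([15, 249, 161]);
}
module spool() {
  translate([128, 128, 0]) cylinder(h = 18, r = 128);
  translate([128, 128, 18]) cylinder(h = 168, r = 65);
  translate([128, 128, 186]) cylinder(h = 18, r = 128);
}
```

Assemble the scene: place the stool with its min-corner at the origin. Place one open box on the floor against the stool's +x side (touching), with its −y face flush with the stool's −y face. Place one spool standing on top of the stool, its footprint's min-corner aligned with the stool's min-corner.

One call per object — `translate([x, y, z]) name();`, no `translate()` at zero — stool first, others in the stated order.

stool();
translate([278, 0, 0]) open_box();
translate([0, 0, 406]) spool();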